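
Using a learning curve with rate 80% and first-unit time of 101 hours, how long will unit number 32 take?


Formula: T_n = T_1 * (learning_rate)^(log2(n)) where learning_rate = rate/100
Doublings = log2(32) = 5
T_n = 101 * 0.8^5
T_n = 101 * 0.3277 = 33.1 hours

33.1 hours


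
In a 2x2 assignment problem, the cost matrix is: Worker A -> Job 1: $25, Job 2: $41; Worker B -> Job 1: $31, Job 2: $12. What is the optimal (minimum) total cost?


Option 1: A->1 + B->2 = $25 + $12 = $37
Option 2: A->2 + B->1 = $41 + $31 = $72
Min cost = min($37, $72) = $37

$37


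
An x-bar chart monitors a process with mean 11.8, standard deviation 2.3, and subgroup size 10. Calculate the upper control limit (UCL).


UCL = 11.8 + 3 * 2.3 / sqrt(10)

13.98


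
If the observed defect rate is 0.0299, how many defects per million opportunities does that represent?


DPMO = defect_rate * 1000000 = 0.0299 * 1000000

29900


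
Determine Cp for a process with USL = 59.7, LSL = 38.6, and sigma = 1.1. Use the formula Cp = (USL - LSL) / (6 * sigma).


Cp = (59.7 - 38.6) / (6 * 1.1)

3.2


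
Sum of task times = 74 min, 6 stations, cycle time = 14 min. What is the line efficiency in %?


Formula: Efficiency = Sum of Task Times / (N_stations * CT) * 100
Total station capacity = 6 stations * 14 min = 84 min
Efficiency = 74 / 84 * 100 = 88.1%

88.1%


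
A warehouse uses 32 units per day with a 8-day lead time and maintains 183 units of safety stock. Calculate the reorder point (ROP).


Formula: ROP = (Daily Demand * Lead Time) + Safety Stock
Demand during lead time = 32 * 8 = 256 units
ROP = 256 + 183 = 439 units

439 units


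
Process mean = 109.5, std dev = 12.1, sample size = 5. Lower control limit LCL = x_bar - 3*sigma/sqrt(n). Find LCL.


LCL = 109.5 - 3 * 12.1 / sqrt(5)

93.27


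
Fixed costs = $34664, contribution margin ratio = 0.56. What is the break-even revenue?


Formula: BER = Fixed Costs / Contribution Margin Ratio
BER = $34664 / 0.56
BER = $61900.00 (to the nearest cent)

$61900.00


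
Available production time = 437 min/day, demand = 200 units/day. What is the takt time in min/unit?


Formula: Takt Time = Available Production Time / Customer Demand
Takt = 437 min/day / 200 units/day
Takt = 2.19 min/unit

2.19 min/unit


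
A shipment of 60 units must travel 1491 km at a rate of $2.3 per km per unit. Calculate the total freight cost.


TC = dist * cost * units = 1491 * 2.3 * 60 = $205758.00

$205758.00


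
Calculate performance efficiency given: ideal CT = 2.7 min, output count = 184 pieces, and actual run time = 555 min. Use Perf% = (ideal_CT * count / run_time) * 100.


Formula: Performance = (Ideal CT * Total Count) / Run Time * 100
Ideal output time = 2.7 * 184 = 496.8 min
Performance = 496.8 / 555 * 100 = 89.5%

89.5%


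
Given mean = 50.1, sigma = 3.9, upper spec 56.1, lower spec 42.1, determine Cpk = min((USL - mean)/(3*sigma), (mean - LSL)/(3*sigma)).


Cpu = (56.1 - 50.1) / (3 * 3.9) = 0.51
Cpl = (50.1 - 42.1) / (3 * 3.9) = 0.68
Cpk = min(0.51, 0.68) = 0.51

0.51


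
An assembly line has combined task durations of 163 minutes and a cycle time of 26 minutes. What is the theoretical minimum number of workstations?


Formula: N_min = ceil(Sum of Task Times / Cycle Time)
N_min = ceil(163 min / 26 min) = ceil(6.2692)
N_min = 7 stations

7


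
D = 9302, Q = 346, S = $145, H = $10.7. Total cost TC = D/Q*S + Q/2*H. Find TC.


TC = 9302/346 * 145 + 346/2 * 10.7

$5749.34


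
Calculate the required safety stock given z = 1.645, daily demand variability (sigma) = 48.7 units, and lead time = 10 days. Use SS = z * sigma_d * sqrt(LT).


Formula: SS = z * sigma_d * sqrt(LT)
sqrt(LT) = sqrt(10) = 3.1623
SS = 1.645 * 48.7 * 3.1623
SS = 253.3 units

253.3 units


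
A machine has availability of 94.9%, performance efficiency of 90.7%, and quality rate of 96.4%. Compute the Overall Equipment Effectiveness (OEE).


Formula: OEE = Availability * Performance * Quality / 10000
A * P = 94.9% * 90.7% / 100 = 86.07%
OEE = 86.07% * 96.4% / 100 = 83.0%

83.0%


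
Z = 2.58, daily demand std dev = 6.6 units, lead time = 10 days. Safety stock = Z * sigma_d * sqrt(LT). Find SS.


Formula: SS = z * sigma_d * sqrt(LT)
sqrt(LT) = sqrt(10) = 3.1623
SS = 2.58 * 6.6 * 3.1623
SS = 53.8 units

53.8 units


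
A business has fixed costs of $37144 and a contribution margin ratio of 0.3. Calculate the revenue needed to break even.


Formula: BER = Fixed Costs / Contribution Margin Ratio
BER = $37144 / 0.3
BER = $123813.33 (to the nearest cent)

$123813.33


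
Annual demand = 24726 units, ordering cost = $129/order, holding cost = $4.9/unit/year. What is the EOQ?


Formula: EOQ = sqrt(2 * D * S / H)
Numerator: 2 * 24726 * 129 = 6379308
2DS/H = 6379308 / 4.9 = 1301899.6
EOQ = sqrt(1301899.6) = 1141.0 units

1141.0 units


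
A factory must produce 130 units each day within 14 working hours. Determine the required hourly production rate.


Formula: Production Rate = Daily Demand / Available Hours
Rate = 130 units/day / 14 hours/day
Rate = 9.3 units/hour

9.3 units/hour


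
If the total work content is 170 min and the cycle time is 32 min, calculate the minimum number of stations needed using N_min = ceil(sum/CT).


Formula: N_min = ceil(Sum of Task Times / Cycle Time)
N_min = ceil(170 min / 32 min) = ceil(5.3125)
N_min = 6 stations

6


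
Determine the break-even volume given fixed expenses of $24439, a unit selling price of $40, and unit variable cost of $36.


Formula: BEQ = Fixed Costs / (Price - Variable Cost)
Contribution margin = $40 - $36 = $4/unit
BEQ = ceil($24439 / $4/unit) = ceil(6109.75) = 6110 units

6110 units


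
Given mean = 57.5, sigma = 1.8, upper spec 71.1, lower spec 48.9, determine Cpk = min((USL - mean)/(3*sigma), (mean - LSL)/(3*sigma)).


Cpu = (71.1 - 57.5) / (3 * 1.8) = 2.52
Cpl = (57.5 - 48.9) / (3 * 1.8) = 1.59
Cpk = min(2.52, 1.59) = 1.59

1.59


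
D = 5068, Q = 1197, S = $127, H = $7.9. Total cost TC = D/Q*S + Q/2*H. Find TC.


TC = 5068/1197 * 127 + 1197/2 * 7.9

$5265.86


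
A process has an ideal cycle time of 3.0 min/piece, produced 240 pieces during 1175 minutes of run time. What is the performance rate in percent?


Formula: Performance = (Ideal CT * Total Count) / Run Time * 100
Ideal output time = 3.0 * 240 = 720.0 min
Performance = 720.0 / 1175 * 100 = 61.3%

61.3%


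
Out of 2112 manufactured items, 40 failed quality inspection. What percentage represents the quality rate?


Formula: Quality Rate = Good Pieces / Total Pieces * 100
Good pieces = 2112 - 40 = 2072
QR = 2072 / 2112 * 100 = 98.1%

98.1%


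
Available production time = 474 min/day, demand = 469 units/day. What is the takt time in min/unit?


Formula: Takt Time = Available Production Time / Customer Demand
Takt = 474 min/day / 469 units/day
Takt = 1.01 min/unit

1.01 min/unit


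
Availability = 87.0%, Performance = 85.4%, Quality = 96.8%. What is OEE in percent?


Formula: OEE = Availability * Performance * Quality / 10000
A * P = 87.0% * 85.4% / 100 = 74.3%
OEE = 74.3% * 96.8% / 100 = 71.9%

71.9%


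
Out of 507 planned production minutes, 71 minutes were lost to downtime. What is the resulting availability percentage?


Formula: Availability = (Planned Time - Downtime) / Planned Time * 100
Uptime = 507 - 71 = 436 min
Availability = 436 / 507 * 100 = 86.0%

86.0%


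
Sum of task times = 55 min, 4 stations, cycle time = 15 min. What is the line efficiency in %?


Formula: Efficiency = Sum of Task Times / (N_stations * CT) * 100
Total station capacity = 4 stations * 15 min = 60 min
Efficiency = 55 / 60 * 100 = 91.7%

91.7%


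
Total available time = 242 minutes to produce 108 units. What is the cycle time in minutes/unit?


Formula: CT = Available Time / Number of Units
CT = 242 min / 108 units
CT = 2.24 min/unit

2.24 min/unit


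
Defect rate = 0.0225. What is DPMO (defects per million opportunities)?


DPMO = defect_rate * 1000000 = 0.0225 * 1000000

22500


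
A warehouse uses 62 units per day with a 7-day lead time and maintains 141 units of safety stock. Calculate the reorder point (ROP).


Formula: ROP = (Daily Demand * Lead Time) + Safety Stock
Demand during lead time = 62 * 7 = 434 units
ROP = 434 + 141 = 575 units

575 units


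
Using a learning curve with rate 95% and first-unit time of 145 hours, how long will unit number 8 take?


Formula: T_n = T_1 * (learning_rate)^(log2(n)) where learning_rate = rate/100
Doublings = log2(8) = 3
T_n = 145 * 0.95^3
T_n = 145 * 0.8574 = 124.3 hours

124.3 hours


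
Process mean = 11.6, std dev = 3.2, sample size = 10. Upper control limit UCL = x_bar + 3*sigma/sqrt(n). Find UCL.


UCL = 11.6 + 3 * 3.2 / sqrt(10)

14.64


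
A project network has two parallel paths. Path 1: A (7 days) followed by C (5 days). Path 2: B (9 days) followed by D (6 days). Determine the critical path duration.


Path 1 = 7 + 5 = 12 days
Path 2 = 9 + 6 = 15 days
Duration = max(12, 15) = 15 days

15 days


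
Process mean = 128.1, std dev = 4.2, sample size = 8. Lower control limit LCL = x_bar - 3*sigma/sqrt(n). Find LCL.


LCL = 128.1 - 3 * 4.2 / sqrt(8)

123.65


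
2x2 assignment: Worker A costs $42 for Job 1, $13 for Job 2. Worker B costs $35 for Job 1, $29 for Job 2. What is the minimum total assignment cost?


Option 1: A->1 + B->2 = $42 + $29 = $71
Option 2: A->2 + B->1 = $13 + $35 = $48
Min cost = min($71, $48) = $48

$48


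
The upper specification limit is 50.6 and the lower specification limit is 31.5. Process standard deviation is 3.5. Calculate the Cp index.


Cp = (50.6 - 31.5) / (6 * 3.5)

0.91


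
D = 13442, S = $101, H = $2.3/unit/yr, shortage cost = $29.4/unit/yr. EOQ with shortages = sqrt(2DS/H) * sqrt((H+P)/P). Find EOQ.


Formula: EOQ* = sqrt(2DS/H) * sqrt((H+P)/P)
Base EOQ = sqrt(2*13442*101/2.3) = 1086.53 units
Correction = sqrt((2.3+29.4)/29.4) = 1.03838
EOQ* = 1086.53 * 1.03838 = 1128.2 units

1128.2 units


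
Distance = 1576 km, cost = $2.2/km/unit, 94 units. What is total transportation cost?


TC = dist * cost * units = 1576 * 2.2 * 94 = $325916.80

$325916.80


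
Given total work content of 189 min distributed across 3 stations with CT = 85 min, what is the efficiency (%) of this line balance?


Formula: Efficiency = Sum of Task Times / (N_stations * CT) * 100
Total station capacity = 3 stations * 85 min = 255 min
Efficiency = 189 / 255 * 100 = 74.1%

74.1%


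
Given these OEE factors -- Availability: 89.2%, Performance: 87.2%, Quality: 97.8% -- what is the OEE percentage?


Formula: OEE = Availability * Performance * Quality / 10000
A * P = 89.2% * 87.2% / 100 = 77.78%
OEE = 77.78% * 97.8% / 100 = 76.1%

76.1%


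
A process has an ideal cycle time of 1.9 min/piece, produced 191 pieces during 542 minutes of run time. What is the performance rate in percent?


Formula: Performance = (Ideal CT * Total Count) / Run Time * 100
Ideal output time = 1.9 * 191 = 362.9 min
Performance = 362.9 / 542 * 100 = 67.0%

67.0%


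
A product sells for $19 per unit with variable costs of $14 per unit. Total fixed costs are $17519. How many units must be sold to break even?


Formula: BEQ = Fixed Costs / (Price - Variable Cost)
Contribution margin = $19 - $14 = $5/unit
BEQ = ceil($17519 / $5/unit) = ceil(3503.8) = 3504 units

3504 units


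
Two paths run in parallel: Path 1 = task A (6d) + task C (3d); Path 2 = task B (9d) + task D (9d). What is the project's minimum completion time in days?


Path 1 = 6 + 3 = 9 days
Path 2 = 9 + 9 = 18 days
Duration = max(9, 18) = 18 days

18 days


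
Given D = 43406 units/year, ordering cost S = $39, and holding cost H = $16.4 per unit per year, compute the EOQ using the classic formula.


Formula: EOQ = sqrt(2 * D * S / H)
Numerator: 2 * 43406 * 39 = 3385668
2DS/H = 3385668 / 16.4 = 206443.2
EOQ = sqrt(206443.2) = 454.4 units

454.4 units


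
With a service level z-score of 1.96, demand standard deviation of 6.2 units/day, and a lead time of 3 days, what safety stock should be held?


Formula: SS = z * sigma_d * sqrt(LT)
sqrt(LT) = sqrt(3) = 1.7321
SS = 1.96 * 6.2 * 1.7321
SS = 21.0 units

21.0 units


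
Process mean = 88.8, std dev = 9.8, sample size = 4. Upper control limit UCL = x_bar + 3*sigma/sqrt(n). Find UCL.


UCL = 88.8 + 3 * 9.8 / sqrt(4)

103.5


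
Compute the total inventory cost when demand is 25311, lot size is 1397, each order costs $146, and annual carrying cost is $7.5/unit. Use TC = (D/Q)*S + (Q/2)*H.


TC = 25311/1397 * 146 + 1397/2 * 7.5

$7883.99


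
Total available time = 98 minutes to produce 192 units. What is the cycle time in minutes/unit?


Formula: CT = Available Time / Number of Units
CT = 98 min / 192 units
CT = 0.51 min/unit

0.51 min/unit


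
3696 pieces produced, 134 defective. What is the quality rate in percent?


Formula: Quality Rate = Good Pieces / Total Pieces * 100
Good pieces = 3696 - 134 = 3562
QR = 3562 / 3696 * 100 = 96.4%

96.4%


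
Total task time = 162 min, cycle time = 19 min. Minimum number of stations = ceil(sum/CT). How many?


Formula: N_min = ceil(Sum of Task Times / Cycle Time)
N_min = ceil(162 min / 19 min) = ceil(8.5263)
N_min = 9 stations

9


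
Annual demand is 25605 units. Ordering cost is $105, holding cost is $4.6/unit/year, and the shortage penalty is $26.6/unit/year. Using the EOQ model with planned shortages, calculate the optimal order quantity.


Formula: EOQ* = sqrt(2DS/H) * sqrt((H+P)/P)
Base EOQ = sqrt(2*25605*105/4.6) = 1081.17 units
Correction = sqrt((4.6+26.6)/26.6) = 1.08302
EOQ* = 1081.17 * 1.08302 = 1170.9 units

1170.9 units


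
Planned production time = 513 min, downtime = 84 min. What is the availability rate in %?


Formula: Availability = (Planned Time - Downtime) / Planned Time * 100
Uptime = 513 - 84 = 429 min
Availability = 429 / 513 * 100 = 83.6%

83.6%


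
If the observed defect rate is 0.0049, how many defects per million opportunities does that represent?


DPMO = defect_rate * 1000000 = 0.0049 * 1000000

4900


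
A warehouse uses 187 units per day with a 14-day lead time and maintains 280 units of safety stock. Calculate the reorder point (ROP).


Formula: ROP = (Daily Demand * Lead Time) + Safety Stock
Demand during lead time = 187 * 14 = 2618 units
ROP = 2618 + 280 = 2898 units

2898 units


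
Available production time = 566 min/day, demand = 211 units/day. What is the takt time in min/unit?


Formula: Takt Time = Available Production Time / Customer Demand
Takt = 566 min/day / 211 units/day
Takt = 2.68 min/unit

2.68 min/unit


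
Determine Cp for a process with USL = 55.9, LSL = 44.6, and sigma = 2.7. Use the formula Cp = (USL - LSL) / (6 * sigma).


Cp = (55.9 - 44.6) / (6 * 2.7)

0.7


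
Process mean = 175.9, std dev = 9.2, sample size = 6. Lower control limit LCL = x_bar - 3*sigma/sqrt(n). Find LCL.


LCL = 175.9 - 3 * 9.2 / sqrt(6)

164.63


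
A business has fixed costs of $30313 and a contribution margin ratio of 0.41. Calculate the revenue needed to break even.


Formula: BER = Fixed Costs / Contribution Margin Ratio
BER = $30313 / 0.41
BER = $73934.15 (to the nearest cent)

$73934.15


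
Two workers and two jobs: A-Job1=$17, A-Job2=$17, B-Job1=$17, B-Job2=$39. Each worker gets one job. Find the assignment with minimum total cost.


Option 1: A->1 + B->2 = $17 + $39 = $56
Option 2: A->2 + B->1 = $17 + $17 = $34
Min cost = min($56, $34) = $34

$34


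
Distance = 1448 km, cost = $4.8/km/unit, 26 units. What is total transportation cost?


TC = dist * cost * units = 1448 * 4.8 * 26 = $180710.40

$180710.40


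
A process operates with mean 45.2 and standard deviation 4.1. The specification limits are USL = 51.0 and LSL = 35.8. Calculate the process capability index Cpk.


Cpu = (51.0 - 45.2) / (3 * 4.1) = 0.47
Cpl = (45.2 - 35.8) / (3 * 4.1) = 0.76
Cpk = min(0.47, 0.76) = 0.47

0.47


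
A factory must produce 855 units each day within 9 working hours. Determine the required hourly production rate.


Formula: Production Rate = Daily Demand / Available Hours
Rate = 855 units/day / 9 hours/day
Rate = 95.0 units/hour

95.0 units/hour


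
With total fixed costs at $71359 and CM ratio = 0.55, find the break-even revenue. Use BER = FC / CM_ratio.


Formula: BER = Fixed Costs / Contribution Margin Ratio
BER = $71359 / 0.55
BER = $129743.64 (to the nearest cent)

$129743.64


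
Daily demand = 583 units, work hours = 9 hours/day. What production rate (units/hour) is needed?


Formula: Production Rate = Daily Demand / Available Hours
Rate = 583 units/day / 9 hours/day
Rate = 64.8 units/hour

64.8 units/hour


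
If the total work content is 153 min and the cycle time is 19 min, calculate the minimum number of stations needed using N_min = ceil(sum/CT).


Formula: N_min = ceil(Sum of Task Times / Cycle Time)
N_min = ceil(153 min / 19 min) = ceil(8.0526)
N_min = 9 stations

9


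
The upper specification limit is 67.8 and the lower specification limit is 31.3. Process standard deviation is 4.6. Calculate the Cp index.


Cp = (67.8 - 31.3) / (6 * 4.6)

1.32


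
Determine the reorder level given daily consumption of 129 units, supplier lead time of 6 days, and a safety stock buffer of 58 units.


Formula: ROP = (Daily Demand * Lead Time) + Safety Stock
Demand during lead time = 129 * 6 = 774 units
ROP = 774 + 58 = 832 units

832 units


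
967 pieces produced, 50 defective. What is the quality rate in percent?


Formula: Quality Rate = Good Pieces / Total Pieces * 100
Good pieces = 967 - 50 = 917
QR = 917 / 967 * 100 = 94.8%

94.8%


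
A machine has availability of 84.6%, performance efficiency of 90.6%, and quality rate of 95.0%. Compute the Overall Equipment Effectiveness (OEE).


Formula: OEE = Availability * Performance * Quality / 10000
A * P = 84.6% * 90.6% / 100 = 76.65%
OEE = 76.65% * 95.0% / 100 = 72.8%

72.8%


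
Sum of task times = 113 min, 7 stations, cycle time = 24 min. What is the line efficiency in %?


Formula: Efficiency = Sum of Task Times / (N_stations * CT) * 100
Total station capacity = 7 stations * 24 min = 168 min
Efficiency = 113 / 168 * 100 = 67.3%

67.3%


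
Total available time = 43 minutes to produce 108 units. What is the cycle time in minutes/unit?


Formula: CT = Available Time / Number of Units
CT = 43 min / 108 units
CT = 0.4 min/unit

0.4 min/unit


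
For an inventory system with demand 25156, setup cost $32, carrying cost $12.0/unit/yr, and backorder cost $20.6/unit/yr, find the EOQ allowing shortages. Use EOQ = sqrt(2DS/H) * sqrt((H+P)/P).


Formula: EOQ* = sqrt(2DS/H) * sqrt((H+P)/P)
Base EOQ = sqrt(2*25156*32/12.0) = 366.29 units
Correction = sqrt((12.0+20.6)/20.6) = 1.25798
EOQ* = 366.29 * 1.25798 = 460.8 units

460.8 units


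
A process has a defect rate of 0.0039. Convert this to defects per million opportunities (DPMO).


DPMO = defect_rate * 1000000 = 0.0039 * 1000000

3900


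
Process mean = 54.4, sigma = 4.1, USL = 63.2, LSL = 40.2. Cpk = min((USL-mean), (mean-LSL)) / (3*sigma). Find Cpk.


Cpu = (63.2 - 54.4) / (3 * 4.1) = 0.72
Cpl = (54.4 - 40.2) / (3 * 4.1) = 1.15
Cpk = min(0.72, 1.15) = 0.72

0.72


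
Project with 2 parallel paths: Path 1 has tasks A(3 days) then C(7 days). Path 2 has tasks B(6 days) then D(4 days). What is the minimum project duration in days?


Path 1 = 3 + 7 = 10 days
Path 2 = 6 + 4 = 10 days
Duration = max(10, 10) = 10 days

10 days


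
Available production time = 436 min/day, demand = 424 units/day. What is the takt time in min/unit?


Formula: Takt Time = Available Production Time / Customer Demand
Takt = 436 min/day / 424 units/day
Takt = 1.03 min/unit

1.03 min/unit


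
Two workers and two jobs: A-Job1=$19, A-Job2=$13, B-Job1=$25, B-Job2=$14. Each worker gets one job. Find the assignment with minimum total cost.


Option 1: A->1 + B->2 = $19 + $14 = $33
Option 2: A->2 + B->1 = $13 + $25 = $38
Min cost = min($33, $38) = $33

$33


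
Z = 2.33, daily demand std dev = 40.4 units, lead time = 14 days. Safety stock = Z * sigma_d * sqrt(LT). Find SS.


Formula: SS = z * sigma_d * sqrt(LT)
sqrt(LT) = sqrt(14) = 3.7417
SS = 2.33 * 40.4 * 3.7417
SS = 352.2 units

352.2 units


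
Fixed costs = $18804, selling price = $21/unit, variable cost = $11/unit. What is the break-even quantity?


Formula: BEQ = Fixed Costs / (Price - Variable Cost)
Contribution margin = $21 - $11 = $10/unit
BEQ = ceil($18804 / $10/unit) = ceil(1880.4) = 1881 units

1881 units


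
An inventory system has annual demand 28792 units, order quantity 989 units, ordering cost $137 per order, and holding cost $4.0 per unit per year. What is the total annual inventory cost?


TC = 28792/989 * 137 + 989/2 * 4.0

$5966.38


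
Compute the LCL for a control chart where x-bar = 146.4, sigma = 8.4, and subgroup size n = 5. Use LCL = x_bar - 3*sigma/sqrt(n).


LCL = 146.4 - 3 * 8.4 / sqrt(5)

135.13


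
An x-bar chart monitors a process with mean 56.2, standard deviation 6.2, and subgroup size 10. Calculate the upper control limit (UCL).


UCL = 56.2 + 3 * 6.2 / sqrt(10)

62.08


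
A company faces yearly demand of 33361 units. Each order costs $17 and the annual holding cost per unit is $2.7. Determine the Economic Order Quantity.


Formula: EOQ = sqrt(2 * D * S / H)
Numerator: 2 * 33361 * 17 = 1134274
2DS/H = 1134274 / 2.7 = 420101.5
EOQ = sqrt(420101.5) = 648.2 units

648.2 units


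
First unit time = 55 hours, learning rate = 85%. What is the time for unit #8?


Formula: T_n = T_1 * (learning_rate)^(log2(n)) where learning_rate = rate/100
Doublings = log2(8) = 3
T_n = 55 * 0.85^3
T_n = 55 * 0.6141 = 33.8 hours

33.8 hours


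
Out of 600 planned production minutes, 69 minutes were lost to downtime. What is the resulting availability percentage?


Formula: Availability = (Planned Time - Downtime) / Planned Time * 100
Uptime = 600 - 69 = 531 min
Availability = 531 / 600 * 100 = 88.5%

88.5%


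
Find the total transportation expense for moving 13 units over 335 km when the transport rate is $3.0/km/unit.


TC = dist * cost * units = 335 * 3.0 * 13 = $13065.00

$13065.00


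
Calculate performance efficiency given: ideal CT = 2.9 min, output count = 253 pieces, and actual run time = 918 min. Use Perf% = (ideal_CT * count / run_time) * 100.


Formula: Performance = (Ideal CT * Total Count) / Run Time * 100
Ideal output time = 2.9 * 253 = 733.7 min
Performance = 733.7 / 918 * 100 = 79.9%

79.9%


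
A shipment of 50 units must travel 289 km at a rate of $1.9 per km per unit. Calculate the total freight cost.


TC = dist * cost * units = 289 * 1.9 * 50 = $27455.00

$27455.00


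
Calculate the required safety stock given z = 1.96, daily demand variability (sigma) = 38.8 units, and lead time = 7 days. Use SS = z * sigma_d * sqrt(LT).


Formula: SS = z * sigma_d * sqrt(LT)
sqrt(LT) = sqrt(7) = 2.6458
SS = 1.96 * 38.8 * 2.6458
SS = 201.2 units

201.2 units


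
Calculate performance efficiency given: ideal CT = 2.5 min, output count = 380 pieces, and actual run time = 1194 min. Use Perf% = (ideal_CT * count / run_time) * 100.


Formula: Performance = (Ideal CT * Total Count) / Run Time * 100
Ideal output time = 2.5 * 380 = 950.0 min
Performance = 950.0 / 1194 * 100 = 79.6%

79.6%


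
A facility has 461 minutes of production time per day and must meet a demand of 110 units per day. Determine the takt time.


Formula: Takt Time = Available Production Time / Customer Demand
Takt = 461 min/day / 110 units/day
Takt = 4.19 min/unit

4.19 min/unit


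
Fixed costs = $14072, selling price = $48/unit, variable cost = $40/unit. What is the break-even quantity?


Formula: BEQ = Fixed Costs / (Price - Variable Cost)
Contribution margin = $48 - $40 = $8/unit
BEQ = ceil($14072 / $8/unit) = ceil(1759.0) = 1759 units

1759 units


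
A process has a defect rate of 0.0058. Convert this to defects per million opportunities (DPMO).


DPMO = defect_rate * 1000000 = 0.0058 * 1000000

5800


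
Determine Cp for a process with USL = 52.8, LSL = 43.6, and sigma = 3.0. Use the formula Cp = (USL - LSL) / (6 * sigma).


Cp = (52.8 - 43.6) / (6 * 3.0)

0.51


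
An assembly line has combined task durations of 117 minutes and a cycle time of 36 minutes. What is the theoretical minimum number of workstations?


Formula: N_min = ceil(Sum of Task Times / Cycle Time)
N_min = ceil(117 min / 36 min) = ceil(3.25)
N_min = 4 stations

4


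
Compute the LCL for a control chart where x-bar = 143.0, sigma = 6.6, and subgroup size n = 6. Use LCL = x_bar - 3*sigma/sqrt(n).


LCL = 143.0 - 3 * 6.6 / sqrt(6)

134.92


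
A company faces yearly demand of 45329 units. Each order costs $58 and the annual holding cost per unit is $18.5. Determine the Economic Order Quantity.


Formula: EOQ = sqrt(2 * D * S / H)
Numerator: 2 * 45329 * 58 = 5258164
2DS/H = 5258164 / 18.5 = 284225.1
EOQ = sqrt(284225.1) = 533.1 units

533.1 units


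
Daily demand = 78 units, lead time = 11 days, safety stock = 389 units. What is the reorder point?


Formula: ROP = (Daily Demand * Lead Time) + Safety Stock
Demand during lead time = 78 * 11 = 858 units
ROP = 858 + 389 = 1247 units

1247 units


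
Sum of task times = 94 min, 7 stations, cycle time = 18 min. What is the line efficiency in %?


Formula: Efficiency = Sum of Task Times / (N_stations * CT) * 100
Total station capacity = 7 stations * 18 min = 126 min
Efficiency = 94 / 126 * 100 = 74.6%

74.6%


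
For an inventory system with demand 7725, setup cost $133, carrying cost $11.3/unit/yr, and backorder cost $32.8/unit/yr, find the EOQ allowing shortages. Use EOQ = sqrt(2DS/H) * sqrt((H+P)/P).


Formula: EOQ* = sqrt(2DS/H) * sqrt((H+P)/P)
Base EOQ = sqrt(2*7725*133/11.3) = 426.43 units
Correction = sqrt((11.3+32.8)/32.8) = 1.15953
EOQ* = 426.43 * 1.15953 = 494.5 units

494.5 units


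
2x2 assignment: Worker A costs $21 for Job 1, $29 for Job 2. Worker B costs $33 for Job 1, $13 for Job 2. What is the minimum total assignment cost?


Option 1: A->1 + B->2 = $21 + $13 = $34
Option 2: A->2 + B->1 = $29 + $33 = $62
Min cost = min($34, $62) = $34

$34


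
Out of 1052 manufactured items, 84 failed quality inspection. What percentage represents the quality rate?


Formula: Quality Rate = Good Pieces / Total Pieces * 100
Good pieces = 1052 - 84 = 968
QR = 968 / 1052 * 100 = 92.0%

92.0%


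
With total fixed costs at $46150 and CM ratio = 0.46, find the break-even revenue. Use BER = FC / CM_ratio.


Formula: BER = Fixed Costs / Contribution Margin Ratio
BER = $46150 / 0.46
BER = $100326.09 (to the nearest cent)

$100326.09


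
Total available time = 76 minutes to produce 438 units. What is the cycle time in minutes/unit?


Formula: CT = Available Time / Number of Units
CT = 76 min / 438 units
CT = 0.17 min/unit

0.17 min/unit


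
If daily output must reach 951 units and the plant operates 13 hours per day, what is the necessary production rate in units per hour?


Formula: Production Rate = Daily Demand / Available Hours
Rate = 951 units/day / 13 hours/day
Rate = 73.2 units/hour

73.2 units/hour


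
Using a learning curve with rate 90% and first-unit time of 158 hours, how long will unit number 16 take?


Formula: T_n = T_1 * (learning_rate)^(log2(n)) where learning_rate = rate/100
Doublings = log2(16) = 4
T_n = 158 * 0.9^4
T_n = 158 * 0.6561 = 103.7 hours

103.7 hours


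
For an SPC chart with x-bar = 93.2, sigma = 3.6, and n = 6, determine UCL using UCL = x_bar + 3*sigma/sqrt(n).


UCL = 93.2 + 3 * 3.6 / sqrt(6)

97.61


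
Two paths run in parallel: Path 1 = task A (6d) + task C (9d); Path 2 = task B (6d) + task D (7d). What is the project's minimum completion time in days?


Path 1 = 6 + 9 = 15 days
Path 2 = 6 + 7 = 13 days
Duration = max(15, 13) = 15 days

15 days


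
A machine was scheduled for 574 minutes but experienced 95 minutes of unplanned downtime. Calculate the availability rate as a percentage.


Formula: Availability = (Planned Time - Downtime) / Planned Time * 100
Uptime = 574 - 95 = 479 min
Availability = 479 / 574 * 100 = 83.4%

83.4%


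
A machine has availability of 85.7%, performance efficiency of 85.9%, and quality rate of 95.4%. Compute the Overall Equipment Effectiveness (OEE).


Formula: OEE = Availability * Performance * Quality / 10000
A * P = 85.7% * 85.9% / 100 = 73.62%
OEE = 73.62% * 95.4% / 100 = 70.2%

70.2%


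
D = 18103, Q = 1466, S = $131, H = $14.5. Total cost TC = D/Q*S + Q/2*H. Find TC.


TC = 18103/1466 * 131 + 1466/2 * 14.5

$12246.16


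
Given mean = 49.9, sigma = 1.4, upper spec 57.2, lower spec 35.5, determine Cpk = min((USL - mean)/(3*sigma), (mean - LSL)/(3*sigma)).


Cpu = (57.2 - 49.9) / (3 * 1.4) = 1.74
Cpl = (49.9 - 35.5) / (3 * 1.4) = 3.43
Cpk = min(1.74, 3.43) = 1.74

1.74


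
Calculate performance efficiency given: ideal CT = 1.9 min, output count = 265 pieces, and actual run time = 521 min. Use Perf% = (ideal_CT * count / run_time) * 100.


Formula: Performance = (Ideal CT * Total Count) / Run Time * 100
Ideal output time = 1.9 * 265 = 503.5 min
Performance = 503.5 / 521 * 100 = 96.6%

96.6%


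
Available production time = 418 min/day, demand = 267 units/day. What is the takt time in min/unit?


Formula: Takt Time = Available Production Time / Customer Demand
Takt = 418 min/day / 267 units/day
Takt = 1.57 min/unit

1.57 min/unit


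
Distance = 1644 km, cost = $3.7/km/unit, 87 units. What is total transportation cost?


TC = dist * cost * units = 1644 * 3.7 * 87 = $529203.60

$529203.60


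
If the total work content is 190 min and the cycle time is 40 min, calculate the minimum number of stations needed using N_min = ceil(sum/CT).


Formula: N_min = ceil(Sum of Task Times / Cycle Time)
N_min = ceil(190 min / 40 min) = ceil(4.75)
N_min = 5 stations

5


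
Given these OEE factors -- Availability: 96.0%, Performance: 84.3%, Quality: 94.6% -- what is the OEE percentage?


Formula: OEE = Availability * Performance * Quality / 10000
A * P = 96.0% * 84.3% / 100 = 80.93%
OEE = 80.93% * 94.6% / 100 = 76.6%

76.6%


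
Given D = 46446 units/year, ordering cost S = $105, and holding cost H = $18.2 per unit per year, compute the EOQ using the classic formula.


Formula: EOQ = sqrt(2 * D * S / H)
Numerator: 2 * 46446 * 105 = 9753660
2DS/H = 9753660 / 18.2 = 535915.4
EOQ = sqrt(535915.4) = 732.1 units

732.1 units


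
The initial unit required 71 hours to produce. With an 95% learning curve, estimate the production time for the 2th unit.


Formula: T_n = T_1 * (learning_rate)^(log2(n)) where learning_rate = rate/100
Doublings = log2(2) = 1
T_n = 71 * 0.95^1
T_n = 71 * 0.95 = 67.5 hours

67.5 hours


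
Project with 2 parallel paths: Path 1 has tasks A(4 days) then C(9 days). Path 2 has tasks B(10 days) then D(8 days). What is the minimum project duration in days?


Path 1 = 4 + 9 = 13 days
Path 2 = 10 + 8 = 18 days
Duration = max(13, 18) = 18 days

18 days


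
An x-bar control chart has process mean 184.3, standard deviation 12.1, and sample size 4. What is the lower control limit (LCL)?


LCL = 184.3 - 3 * 12.1 / sqrt(4)

166.15


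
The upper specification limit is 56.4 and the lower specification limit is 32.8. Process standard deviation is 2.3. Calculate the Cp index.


Cp = (56.4 - 32.8) / (6 * 2.3)

1.71


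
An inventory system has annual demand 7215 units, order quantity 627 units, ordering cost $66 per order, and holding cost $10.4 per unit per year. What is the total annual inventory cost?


TC = 7215/627 * 66 + 627/2 * 10.4

$4019.87


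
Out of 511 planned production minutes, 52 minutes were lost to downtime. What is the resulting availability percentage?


Formula: Availability = (Planned Time - Downtime) / Planned Time * 100
Uptime = 511 - 52 = 459 min
Availability = 459 / 511 * 100 = 89.8%

89.8%


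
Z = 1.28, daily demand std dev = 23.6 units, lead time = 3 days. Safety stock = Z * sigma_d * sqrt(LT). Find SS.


Formula: SS = z * sigma_d * sqrt(LT)
sqrt(LT) = sqrt(3) = 1.7321
SS = 1.28 * 23.6 * 1.7321
SS = 52.3 units

52.3 units


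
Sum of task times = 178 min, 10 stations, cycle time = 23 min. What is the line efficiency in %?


Formula: Efficiency = Sum of Task Times / (N_stations * CT) * 100
Total station capacity = 10 stations * 23 min = 230 min
Efficiency = 178 / 230 * 100 = 77.4%

77.4%


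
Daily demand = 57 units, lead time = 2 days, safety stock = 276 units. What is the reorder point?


Formula: ROP = (Daily Demand * Lead Time) + Safety Stock
Demand during lead time = 57 * 2 = 114 units
ROP = 114 + 276 = 390 units

390 units


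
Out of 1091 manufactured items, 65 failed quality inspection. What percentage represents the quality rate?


Formula: Quality Rate = Good Pieces / Total Pieces * 100
Good pieces = 1091 - 65 = 1026
QR = 1026 / 1091 * 100 = 94.0%

94.0%


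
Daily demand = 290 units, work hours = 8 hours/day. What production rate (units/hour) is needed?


Formula: Production Rate = Daily Demand / Available Hours
Rate = 290 units/day / 8 hours/day
Rate = 36.3 units/hour

36.3 units/hour


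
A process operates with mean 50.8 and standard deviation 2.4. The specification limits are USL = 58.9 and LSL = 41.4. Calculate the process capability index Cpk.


Cpu = (58.9 - 50.8) / (3 * 2.4) = 1.13
Cpl = (50.8 - 41.4) / (3 * 2.4) = 1.31
Cpk = min(1.13, 1.31) = 1.13

1.13


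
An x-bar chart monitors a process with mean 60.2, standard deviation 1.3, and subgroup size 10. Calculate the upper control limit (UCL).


UCL = 60.2 + 3 * 1.3 / sqrt(10)

61.43


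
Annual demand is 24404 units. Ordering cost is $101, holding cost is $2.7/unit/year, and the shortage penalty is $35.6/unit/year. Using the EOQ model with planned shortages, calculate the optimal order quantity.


Formula: EOQ* = sqrt(2DS/H) * sqrt((H+P)/P)
Base EOQ = sqrt(2*24404*101/2.7) = 1351.21 units
Correction = sqrt((2.7+35.6)/35.6) = 1.03723
EOQ* = 1351.21 * 1.03723 = 1401.5 units

1401.5 units


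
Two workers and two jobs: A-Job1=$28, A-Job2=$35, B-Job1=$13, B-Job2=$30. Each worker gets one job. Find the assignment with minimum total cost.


Option 1: A->1 + B->2 = $28 + $30 = $58
Option 2: A->2 + B->1 = $35 + $13 = $48
Min cost = min($58, $48) = $48

$48


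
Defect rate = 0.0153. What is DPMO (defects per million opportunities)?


DPMO = defect_rate * 1000000 = 0.0153 * 1000000

15300


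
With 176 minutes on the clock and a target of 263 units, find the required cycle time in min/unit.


Formula: CT = Available Time / Number of Units
CT = 176 min / 263 units
CT = 0.67 min/unit

0.67 min/unit


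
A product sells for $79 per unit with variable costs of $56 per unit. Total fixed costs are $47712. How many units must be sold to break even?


Formula: BEQ = Fixed Costs / (Price - Variable Cost)
Contribution margin = $79 - $56 = $23/unit
BEQ = ceil($47712 / $23/unit) = ceil(2074.43) = 2075 units

2075 units


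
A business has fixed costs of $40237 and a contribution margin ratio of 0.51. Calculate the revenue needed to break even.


Formula: BER = Fixed Costs / Contribution Margin Ratio
BER = $40237 / 0.51
BER = $78896.08 (to the nearest cent)

$78896.08


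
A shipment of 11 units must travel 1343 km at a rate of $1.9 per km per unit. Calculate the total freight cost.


TC = dist * cost * units = 1343 * 1.9 * 11 = $28068.70

$28068.70


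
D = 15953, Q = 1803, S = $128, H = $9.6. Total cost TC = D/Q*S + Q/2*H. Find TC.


TC = 15953/1803 * 128 + 1803/2 * 9.6

$9786.95


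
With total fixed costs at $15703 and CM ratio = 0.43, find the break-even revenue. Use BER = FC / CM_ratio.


Formula: BER = Fixed Costs / Contribution Margin Ratio
BER = $15703 / 0.43
BER = $36518.60 (to the nearest cent)

$36518.60


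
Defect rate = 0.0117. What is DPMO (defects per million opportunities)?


DPMO = defect_rate * 1000000 = 0.0117 * 1000000

11700


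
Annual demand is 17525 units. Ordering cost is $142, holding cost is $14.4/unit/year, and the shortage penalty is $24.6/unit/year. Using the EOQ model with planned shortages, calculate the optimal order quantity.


Formula: EOQ* = sqrt(2DS/H) * sqrt((H+P)/P)
Base EOQ = sqrt(2*17525*142/14.4) = 587.9 units
Correction = sqrt((14.4+24.6)/24.6) = 1.25911
EOQ* = 587.9 * 1.25911 = 740.2 units

740.2 units


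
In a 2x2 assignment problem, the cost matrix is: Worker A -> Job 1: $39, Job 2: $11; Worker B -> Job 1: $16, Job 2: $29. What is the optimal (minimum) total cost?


Option 1: A->1 + B->2 = $39 + $29 = $68
Option 2: A->2 + B->1 = $11 + $16 = $27
Min cost = min($68, $27) = $27

$27


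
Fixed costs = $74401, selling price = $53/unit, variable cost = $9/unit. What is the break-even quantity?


Formula: BEQ = Fixed Costs / (Price - Variable Cost)
Contribution margin = $53 - $9 = $44/unit
BEQ = ceil($74401 / $44/unit) = ceil(1690.93) = 1691 units

1691 units


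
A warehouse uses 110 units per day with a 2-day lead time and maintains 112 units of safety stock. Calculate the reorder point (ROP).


Formula: ROP = (Daily Demand * Lead Time) + Safety Stock
Demand during lead time = 110 * 2 = 220 units
ROP = 220 + 112 = 332 units

332 units


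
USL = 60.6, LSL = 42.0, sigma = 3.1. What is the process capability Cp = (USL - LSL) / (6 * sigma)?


Cp = (60.6 - 42.0) / (6 * 3.1)

1.0


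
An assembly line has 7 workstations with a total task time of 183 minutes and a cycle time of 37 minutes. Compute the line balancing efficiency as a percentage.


Formula: Efficiency = Sum of Task Times / (N_stations * CT) * 100
Total station capacity = 7 stations * 37 min = 259 min
Efficiency = 183 / 259 * 100 = 70.7%

70.7%


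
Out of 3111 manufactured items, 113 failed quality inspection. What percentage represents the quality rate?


Formula: Quality Rate = Good Pieces / Total Pieces * 100
Good pieces = 3111 - 113 = 2998
QR = 2998 / 3111 * 100 = 96.4%

96.4%


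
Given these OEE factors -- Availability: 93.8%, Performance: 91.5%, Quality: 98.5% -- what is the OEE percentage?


Formula: OEE = Availability * Performance * Quality / 10000
A * P = 93.8% * 91.5% / 100 = 85.83%
OEE = 85.83% * 98.5% / 100 = 84.5%

84.5%


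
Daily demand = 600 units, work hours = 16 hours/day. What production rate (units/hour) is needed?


Formula: Production Rate = Daily Demand / Available Hours
Rate = 600 units/day / 16 hours/day
Rate = 37.5 units/hour

37.5 units/hour


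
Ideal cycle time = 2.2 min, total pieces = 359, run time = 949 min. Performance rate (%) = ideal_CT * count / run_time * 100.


Formula: Performance = (Ideal CT * Total Count) / Run Time * 100
Ideal output time = 2.2 * 359 = 789.8 min
Performance = 789.8 / 949 * 100 = 83.2%

83.2%


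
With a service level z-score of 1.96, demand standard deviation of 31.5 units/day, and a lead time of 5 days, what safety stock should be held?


Formula: SS = z * sigma_d * sqrt(LT)
sqrt(LT) = sqrt(5) = 2.2361
SS = 1.96 * 31.5 * 2.2361
SS = 138.1 units

138.1 units


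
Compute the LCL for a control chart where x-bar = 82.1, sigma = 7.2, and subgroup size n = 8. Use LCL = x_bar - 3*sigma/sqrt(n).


LCL = 82.1 - 3 * 7.2 / sqrt(8)

74.46


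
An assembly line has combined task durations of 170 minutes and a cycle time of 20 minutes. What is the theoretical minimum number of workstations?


Formula: N_min = ceil(Sum of Task Times / Cycle Time)
N_min = ceil(170 min / 20 min) = ceil(8.5)
N_min = 9 stations

9


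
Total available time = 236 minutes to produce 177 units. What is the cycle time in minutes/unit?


Formula: CT = Available Time / Number of Units
CT = 236 min / 177 units
CT = 1.33 min/unit

1.33 min/unit
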